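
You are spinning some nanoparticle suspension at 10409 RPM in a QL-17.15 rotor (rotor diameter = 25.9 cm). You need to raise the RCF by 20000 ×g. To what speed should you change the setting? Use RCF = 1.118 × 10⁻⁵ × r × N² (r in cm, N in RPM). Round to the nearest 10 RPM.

r = 25.9 / 2 = 12.95 cm
Current RCF = 1.118 × 10⁻⁵ × 12.95 × (10409)² = 1.118 × 10⁻⁵ × 12.95 × 108,347,281 ≈ 15,686.6 × g
Target RCF = 15,686.6 + 20,000 = 35,686.6 × g
N² = 35,686.6 / (14.4781 × 10⁻⁵) = 246,486,763
N ≈ √246,486,763 ≈ 15,699.9

≈ 15700 RPM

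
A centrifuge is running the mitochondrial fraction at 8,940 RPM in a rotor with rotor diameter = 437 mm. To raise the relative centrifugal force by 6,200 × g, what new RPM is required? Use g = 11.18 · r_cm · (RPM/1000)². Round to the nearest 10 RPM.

N₂ ≈ 10260 RPM

r = 437 mm / 2 = 218.5 mm = 21.85 cm
Current RCF = 11.18 × 21.85 × (8.94)² = 11.18 × 21.85 × 79.9236 ≈ 19,524 × g
Target RCF = 19,524 + 6,200 = 25,724 × g
(N/1000)² = 25,724 / 244.283 = 105.3041
N = 1000 × √105.3041 ≈ 10,261.8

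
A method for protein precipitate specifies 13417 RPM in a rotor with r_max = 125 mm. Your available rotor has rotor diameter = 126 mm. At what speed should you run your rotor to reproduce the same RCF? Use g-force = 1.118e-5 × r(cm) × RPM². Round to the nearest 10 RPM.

≈ 18900 RPM

Original rotor: r = 125 mm = 12.5 cm
RCF_original = 1.118 × 10⁻⁵ × 12.5 × (13417)² = 1.118 × 10⁻⁵ × 12.5 × 180,015,889 ≈ 25,157.2 × g
Your rotor: r = 126 mm / 2 = 63 mm = 6.3 cm
25,157.2 = 1.118 × 10⁻⁵ × 6.3 × N²
N² = 25,157.2 / (7.0434 × 10⁻⁵) = 357,174,092
N ≈ √357,174,092 ≈ 18,899.1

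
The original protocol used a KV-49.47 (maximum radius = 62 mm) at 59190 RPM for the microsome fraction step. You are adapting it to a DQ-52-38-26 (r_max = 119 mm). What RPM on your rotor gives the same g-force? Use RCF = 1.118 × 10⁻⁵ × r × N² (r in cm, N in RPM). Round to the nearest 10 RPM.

Original rotor: r = 62 mm = 6.2 cm
RCF_original = 1.118 × 10⁻⁵ × 6.2 × (59190)² = 1.118 × 10⁻⁵ × 6.2 × 3,503,456,100 ≈ 242,845.6 × g
Your rotor: r = 119 mm = 11.9 cm
242,845.6 = 1.118 × 10⁻⁵ × 11.9 × N²
N² = 242,845.6 / (13.3042 × 10⁻⁵) = 1,825,330,347
N ≈ √1,825,330,347 ≈ 42,723.9

≈ 42720 RPM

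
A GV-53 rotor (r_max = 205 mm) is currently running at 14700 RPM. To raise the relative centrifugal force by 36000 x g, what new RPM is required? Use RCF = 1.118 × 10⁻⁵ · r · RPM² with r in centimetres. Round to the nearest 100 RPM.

r = 205 mm = 20.5 cm
Current RCF = 1.118 × 10⁻⁵ × 20.5 × (14700)² = 1.118 × 10⁻⁵ × 20.5 × 216,090,000 ≈ 49,525.7 × g
Target RCF = 49,525.7 + 36,000 = 85,525.7 × g
N² = 85,525.7 / (22.919 × 10⁻⁵) = 373,165,060
N ≈ √373,165,060 ≈ 19,317.5

N₂ ≈ 19300 RPM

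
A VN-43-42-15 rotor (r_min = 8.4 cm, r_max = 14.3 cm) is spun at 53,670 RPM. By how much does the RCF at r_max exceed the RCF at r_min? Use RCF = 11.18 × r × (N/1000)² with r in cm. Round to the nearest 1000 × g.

190000 g

RCF_max = 11.18 × 14.3 × (53.67)² = 11.18 × 14.3 × 2,880.4689 ≈ 460,512.1 × g
RCF_min = 11.18 × 8.4 × (53.67)² = 11.18 × 8.4 × 2,880.4689 ≈ 270,510.6 × g
ΔRCF = 460,512.1 − 270,510.6 = 190,001.5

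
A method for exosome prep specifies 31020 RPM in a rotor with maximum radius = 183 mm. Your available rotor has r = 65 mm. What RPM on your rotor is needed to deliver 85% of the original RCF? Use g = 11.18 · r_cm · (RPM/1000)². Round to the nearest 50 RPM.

48000 RPM

Original rotor: r = 183 mm = 18.3 cm
RCF_original = 11.18 × 18.3 × (31.02)² = 11.18 × 18.3 × 962.2404 ≈ 196,868.6 × g
Target RCF = 0.85 × 196,868.6 ≈ 167,338.3 × g
Your rotor: r = 65 mm = 6.5 cm
167,338.3 = 11.18 × 6.5 × (N/1000)²
(N/1000)² = 167,338.3 / 72.67 = 2302.715
N = 1000 × √2302.715 ≈ 47,986.6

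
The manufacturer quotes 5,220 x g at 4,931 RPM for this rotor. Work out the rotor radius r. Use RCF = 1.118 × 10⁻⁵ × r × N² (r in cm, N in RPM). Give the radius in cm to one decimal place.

≈ 19.2 cm

RCF = 1.118 × 10⁻⁵ × r × N²
5220 = 1.118 × 10⁻⁵ × r × (4931)²
r = 5220 / (1.118 × 10⁻⁵ × 24,314,761) = 5220 / 271.839 ≈ 19.203 cm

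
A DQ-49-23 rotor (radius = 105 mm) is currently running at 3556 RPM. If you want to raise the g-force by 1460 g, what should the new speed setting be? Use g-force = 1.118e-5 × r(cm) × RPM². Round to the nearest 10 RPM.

r = 105 mm = 10.5 cm
Current RCF = 1.118 × 10⁻⁵ × 10.5 × (3556)² = 1.118 × 10⁻⁵ × 10.5 × 12,645,136 ≈ 1,484.4 × g
Target RCF = 1,484.4 + 1,460 = 2,944.4 × g
N² = 2,944.4 / (11.739 × 10⁻⁵) = 25,082,205
N ≈ √25,082,205 ≈ 5,008.2

≈ 5010 RPM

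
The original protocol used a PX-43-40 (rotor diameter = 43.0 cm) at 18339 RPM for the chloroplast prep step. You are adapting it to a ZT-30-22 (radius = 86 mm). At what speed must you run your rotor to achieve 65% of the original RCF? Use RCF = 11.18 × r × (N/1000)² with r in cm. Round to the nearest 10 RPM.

Original rotor: r = 43.0 / 2 = 21.5 cm
RCF_original = 11.18 × 21.5 × (18.339)² = 11.18 × 21.5 × 336.318921 ≈ 80,841 × g
Target RCF = 0.65 × 80,841 ≈ 52,546.7 × g
Your rotor: r = 86 mm = 8.6 cm
52,546.7 = 11.18 × 8.6 × (N/1000)²
(N/1000)² = 52,546.7 / 96.148 = 546.5189
N = 1000 × √546.5189 ≈ 23,377.7

≈ 23380 RPM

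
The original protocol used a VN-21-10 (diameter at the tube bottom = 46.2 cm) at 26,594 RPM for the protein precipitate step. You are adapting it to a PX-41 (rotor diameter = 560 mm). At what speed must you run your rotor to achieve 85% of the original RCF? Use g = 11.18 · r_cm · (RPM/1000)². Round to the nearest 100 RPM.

Original rotor: r = 46.2 / 2 = 23.1 cm
RCF = 11.18 × r × (N/1000)²
RCF_original = 11.18 × 23.1 × (26.594)² = 11.18 × 23.1 × 707.240836 ≈ 182,650.6 × g
Target RCF = 0.85 × 182,650.6 ≈ 155,253 × g
Your rotor: r = 560 mm / 2 = 280 mm = 28 cm
155,253 = 11.18 × 28 × (N/1000)²
(N/1000)² = 155,253 / 313.04 = 495.9526
N = 1000 × √495.9526 ≈ 22,270.0

≈ 22300 RPM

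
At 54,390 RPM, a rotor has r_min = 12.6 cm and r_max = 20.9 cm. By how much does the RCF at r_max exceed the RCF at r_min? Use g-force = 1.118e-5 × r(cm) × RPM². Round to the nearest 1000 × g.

ΔRCF ≈ 275000 ×g

RCF_max = 1.118 × 10⁻⁵ × 20.9 × (54390)² = 1.118 × 10⁻⁵ × 20.9 × 2,958,272,100 ≈ 691,235.8 × g
RCF_min = 1.118 × 10⁻⁵ × 12.6 × (54390)² = 1.118 × 10⁻⁵ × 12.6 × 2,958,272,100 ≈ 416,725.9 × g
ΔRCF = 691,235.8 − 416,725.9 = 274,509.9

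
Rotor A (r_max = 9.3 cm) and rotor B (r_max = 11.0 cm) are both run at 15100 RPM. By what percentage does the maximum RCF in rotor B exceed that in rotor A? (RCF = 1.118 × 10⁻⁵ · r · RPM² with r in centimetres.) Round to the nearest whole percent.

18%

At equal RPM, RCF scales linearly with r: ratio = 11.0 / 9.3 = 1.1828.
So rotor B delivers 18.3% more g-force.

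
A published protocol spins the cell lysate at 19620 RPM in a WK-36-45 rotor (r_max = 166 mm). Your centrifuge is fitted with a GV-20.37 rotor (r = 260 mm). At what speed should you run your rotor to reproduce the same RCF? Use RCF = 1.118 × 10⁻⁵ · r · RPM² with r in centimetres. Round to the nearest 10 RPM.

≈ 15680 RPM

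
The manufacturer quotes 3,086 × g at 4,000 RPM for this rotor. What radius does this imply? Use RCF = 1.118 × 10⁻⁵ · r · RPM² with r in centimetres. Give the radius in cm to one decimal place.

RCF = 1.118 × 10⁻⁵ × r × N²
3086 = 1.118 × 10⁻⁵ × r × (4000)²
r = 3086 / (1.118 × 10⁻⁵ × 16,000,000) = 3086 / 178.88 ≈ 17.252 cm

≈ 17.3 cm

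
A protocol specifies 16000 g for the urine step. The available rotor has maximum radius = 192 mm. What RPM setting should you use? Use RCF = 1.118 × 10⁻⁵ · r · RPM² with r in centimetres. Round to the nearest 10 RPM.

r = 192 mm = 19.2 cm
RCF = 1.118 × 10⁻⁵ × r × N²
16,000 = 1.118 × 10⁻⁵ × 19.2 × N²
N² = 16,000 / (21.4656 × 10⁻⁵) = 74,537,865
N ≈ √74,537,865 ≈ 8,633.5

8630 RPM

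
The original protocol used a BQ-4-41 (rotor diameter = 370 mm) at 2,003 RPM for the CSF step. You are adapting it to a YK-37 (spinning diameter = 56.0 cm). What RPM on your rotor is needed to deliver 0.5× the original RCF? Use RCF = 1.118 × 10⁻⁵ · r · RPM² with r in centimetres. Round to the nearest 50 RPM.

Original rotor: r = 370 mm / 2 = 185 mm = 18.5 cm
RCF_original = 1.118 × 10⁻⁵ × 18.5 × (2003)² = 1.118 × 10⁻⁵ × 18.5 × 4,012,009 ≈ 829.8 × g
Target RCF = 0.5 × 829.8 ≈ 414.9 × g
Your rotor: r = 56.0 / 2 = 28 cm
414.9 = 1.118 × 10⁻⁵ × 28 × N²
N² = 414.9 / (31.304 × 10⁻⁵) = 1,325,390
N ≈ √1,325,390 ≈ 1,151.3

1150 RPM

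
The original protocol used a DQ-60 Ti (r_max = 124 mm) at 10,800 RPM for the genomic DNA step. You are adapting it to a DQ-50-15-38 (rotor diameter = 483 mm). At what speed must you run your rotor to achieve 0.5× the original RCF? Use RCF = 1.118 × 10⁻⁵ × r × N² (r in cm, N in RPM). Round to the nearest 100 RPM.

5500 RPM

Original rotor: r = 124 mm = 12.4 cm
RCF_original = 1.118 × 10⁻⁵ × 12.4 × (10800)² = 1.118 × 10⁻⁵ × 12.4 × 116,640,000 ≈ 16,170 × g
Target RCF = 0.5 × 16,170 ≈ 8,085 × g
Your rotor: r = 483 mm / 2 = 241.5 mm = 24.15 cm
8,085 = 1.118 × 10⁻⁵ × 24.15 × N²
N² = 8,085 / (26.9997 × 10⁻⁵) = 29,944,777
N ≈ √29,944,777 ≈ 5,472.2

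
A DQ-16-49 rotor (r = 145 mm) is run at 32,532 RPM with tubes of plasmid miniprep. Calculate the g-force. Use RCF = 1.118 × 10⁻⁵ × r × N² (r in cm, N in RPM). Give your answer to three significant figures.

r = 145 mm = 14.5 cm
RCF = 1.118 × 10⁻⁵ × 14.5 × (32532)² = 1.118 × 10⁻⁵ × 14.5 × 1,058,331,024 ≈ 171,566 × g

≈ 172000 g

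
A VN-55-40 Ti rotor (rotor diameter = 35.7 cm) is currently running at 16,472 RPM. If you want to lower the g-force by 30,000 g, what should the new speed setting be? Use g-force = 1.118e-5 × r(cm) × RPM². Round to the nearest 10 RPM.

11000 RPM

r = 35.7 / 2 = 17.85 cm
Current RCF = 1.118 × 10⁻⁵ × 17.85 × (16472)² = 1.118 × 10⁻⁵ × 17.85 × 271,326,784 ≈ 54,146.8 × g
Target RCF = 54,146.8 − 30,000 = 24,146.8 × g
N² = 24,146.8 / (19.9563 × 10⁻⁵) = 120,998,381
N ≈ √120,998,381 ≈ 10,999.9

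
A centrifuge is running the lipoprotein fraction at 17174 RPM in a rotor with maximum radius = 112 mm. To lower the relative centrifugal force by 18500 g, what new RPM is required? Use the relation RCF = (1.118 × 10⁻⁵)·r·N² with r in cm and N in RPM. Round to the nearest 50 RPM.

N₂ ≈ 12150 RPM

r = 112 mm = 11.2 cm
Current RCF = 1.118 × 10⁻⁵ × 11.2 × (17174)² = 1.118 × 10⁻⁵ × 11.2 × 294,946,276 ≈ 36,932 × g
Target RCF = 36,932 − 18,500 = 18,432 × g
N² = 18,432 / (12.5216 × 10⁻⁵) = 147,201,636
N ≈ √147,201,636 ≈ 12,132.7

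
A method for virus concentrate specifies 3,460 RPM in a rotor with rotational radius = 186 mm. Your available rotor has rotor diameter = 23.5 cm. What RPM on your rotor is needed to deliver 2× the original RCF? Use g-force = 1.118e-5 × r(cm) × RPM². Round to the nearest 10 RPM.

6160 RPM

Original rotor: r = 186 mm = 18.6 cm
RCF_original = 1.118 × 10⁻⁵ × 18.6 × (3460)² = 1.118 × 10⁻⁵ × 18.6 × 11,971,600 ≈ 2,489.5 × g
Target RCF = 2 × 2,489.5 ≈ 4,979 × g
Your rotor: r = 23.5 / 2 = 11.75 cm
4,979 = 1.118 × 10⁻⁵ × 11.75 × N²
N² = 4,979 / (13.1365 × 10⁻⁵) = 37,902,029
N ≈ √37,902,029 ≈ 6,156.5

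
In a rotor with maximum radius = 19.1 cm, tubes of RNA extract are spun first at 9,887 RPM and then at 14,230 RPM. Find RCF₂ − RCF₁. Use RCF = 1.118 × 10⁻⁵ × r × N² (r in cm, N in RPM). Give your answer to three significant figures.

22400 ×g

RCF₁ = 1.118 × 10⁻⁵ × 19.1 × (9887)² = 1.118 × 10⁻⁵ × 19.1 × 97,752,769 ≈ 20,873.9 × g
RCF₂ = 1.118 × 10⁻⁵ × 19.1 × (14230)² = 1.118 × 10⁻⁵ × 19.1 × 202,492,900 ≈ 43,239.9 × g
Increase = 43,239.9 − 20,873.9 = 22,366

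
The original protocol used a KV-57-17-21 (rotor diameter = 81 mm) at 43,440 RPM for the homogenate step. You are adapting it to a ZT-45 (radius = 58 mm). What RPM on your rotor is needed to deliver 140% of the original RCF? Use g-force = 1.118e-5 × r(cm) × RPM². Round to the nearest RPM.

≈ 42950 RPM

Original rotor: r = 81 mm / 2 = 40.5 mm = 4.05 cm
RCF_original = 1.118 × 10⁻⁵ × 4.05 × (43440)² = 1.118 × 10⁻⁵ × 4.05 × 1,887,033,600 ≈ 85,443 × g
Target RCF = 1.4 × 85,443 ≈ 119,620.2 × g
Your rotor: r = 58 mm = 5.8 cm
119,620.2 = 1.118 × 10⁻⁵ × 5.8 × N²
N² = 119,620.2 / (6.4844 × 10⁻⁵) = 1,844,738,141
N ≈ √1,844,738,141 ≈ 42,950.4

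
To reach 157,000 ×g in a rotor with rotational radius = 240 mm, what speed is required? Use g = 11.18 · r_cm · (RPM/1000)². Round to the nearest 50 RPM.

r = 240 mm = 24.0 cm
RCF = 11.18 × r × (N/1000)²
157,000 = 11.18 × 24 × (N/1000)²
(N/1000)² = 157,000 / 268.32 = 585.1222
N = 1000 × √585.1222 ≈ 24,189.3

≈ 24200 RPM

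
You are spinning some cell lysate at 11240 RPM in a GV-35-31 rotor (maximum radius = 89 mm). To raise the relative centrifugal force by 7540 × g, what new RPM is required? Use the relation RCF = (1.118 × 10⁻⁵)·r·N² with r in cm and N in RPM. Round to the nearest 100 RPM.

14200 RPM

r = 89 mm = 8.9 cm
Current RCF = 1.118 × 10⁻⁵ × 8.9 × (11240)² = 1.118 × 10⁻⁵ × 8.9 × 126,337,600 ≈ 12,570.8 × g
Target RCF = 12,570.8 + 7,540 = 20,110.8 × g
N² = 20,110.8 / (9.9502 × 10⁻⁵) = 202,114,530
N ≈ √202,114,530 ≈ 14,216.7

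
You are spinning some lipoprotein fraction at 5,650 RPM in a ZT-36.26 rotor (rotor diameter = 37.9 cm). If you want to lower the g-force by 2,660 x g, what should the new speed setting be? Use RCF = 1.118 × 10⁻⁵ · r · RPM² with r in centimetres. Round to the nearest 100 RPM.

r = 37.9 / 2 = 18.95 cm
Current RCF = 1.118 × 10⁻⁵ × 18.95 × (5650)² = 1.118 × 10⁻⁵ × 18.95 × 31,922,500 ≈ 6,763.1 × g
Target RCF = 6,763.1 − 2,660 = 4,103.1 × g
N² = 4,103.1 / (21.1861 × 10⁻⁵) = 19,366,943
N ≈ √19,366,943 ≈ 4,400.8

4400 RPM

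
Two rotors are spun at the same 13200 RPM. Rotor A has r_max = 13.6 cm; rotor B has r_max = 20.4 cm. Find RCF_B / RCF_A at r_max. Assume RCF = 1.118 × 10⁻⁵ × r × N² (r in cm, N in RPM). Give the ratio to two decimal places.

1.50

At fixed N, RCF ∝ r, so RCF_B/RCF_A = r_B/r_A = 20.4 / 13.6 = 1.5000.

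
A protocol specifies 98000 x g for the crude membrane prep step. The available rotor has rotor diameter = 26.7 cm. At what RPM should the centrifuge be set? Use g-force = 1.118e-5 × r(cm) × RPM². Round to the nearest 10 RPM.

25620 RPM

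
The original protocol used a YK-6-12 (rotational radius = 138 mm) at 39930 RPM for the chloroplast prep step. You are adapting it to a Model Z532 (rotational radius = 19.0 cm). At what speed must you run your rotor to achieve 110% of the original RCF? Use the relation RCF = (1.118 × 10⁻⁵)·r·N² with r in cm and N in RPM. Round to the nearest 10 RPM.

Original rotor: r = 138 mm = 13.8 cm
RCF_original = 1.118 × 10⁻⁵ × 13.8 × (39930)² = 1.118 × 10⁻⁵ × 13.8 × 1,594,404,900 ≈ 245,991.2 × g
Target RCF = 1.1 × 245,991.2 ≈ 270,590.3 × g
270,590.3 = 1.118 × 10⁻⁵ × 19 × N²
N² = 270,590.3 / (21.242 × 10⁻⁵) = 1,273,845,683
N ≈ √1,273,845,683 ≈ 35,691.0

≈ 35690 RPM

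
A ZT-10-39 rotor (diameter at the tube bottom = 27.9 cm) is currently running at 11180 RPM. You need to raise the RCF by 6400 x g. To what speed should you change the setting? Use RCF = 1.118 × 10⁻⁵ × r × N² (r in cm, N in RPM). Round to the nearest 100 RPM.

12900 RPM

r = 27.9 / 2 = 13.95 cm
Current RCF = 1.118 × 10⁻⁵ × 13.95 × (11180)² = 1.118 × 10⁻⁵ × 13.95 × 124,992,400 ≈ 19,493.9 × g
Target RCF = 19,493.9 + 6,400 = 25,893.9 × g
N² = 25,893.9 / (15.5961 × 10⁻⁵) = 166,028,045
N ≈ √166,028,045 ≈ 12,885.2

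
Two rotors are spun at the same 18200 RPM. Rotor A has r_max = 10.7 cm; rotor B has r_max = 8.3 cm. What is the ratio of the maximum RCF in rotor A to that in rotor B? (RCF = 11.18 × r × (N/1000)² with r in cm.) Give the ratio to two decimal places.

1.29

At fixed N, RCF ∝ r, so RCF_A/RCF_B = r_A/r_B = 10.7 / 8.3 = 1.2892.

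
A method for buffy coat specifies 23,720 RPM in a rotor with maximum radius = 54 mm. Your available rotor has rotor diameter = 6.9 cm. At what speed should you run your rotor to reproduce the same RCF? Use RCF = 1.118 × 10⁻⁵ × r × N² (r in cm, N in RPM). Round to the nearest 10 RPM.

Original rotor: r = 54 mm = 5.4 cm
RCF = 1.118 × 10⁻⁵ × r × N²
RCF_original = 1.118 × 10⁻⁵ × 5.4 × (23720)² = 1.118 × 10⁻⁵ × 5.4 × 562,638,400 ≈ 33,967.6 × g
Your rotor: r = 6.9 / 2 = 3.45 cm
33,967.6 = 1.118 × 10⁻⁵ × 3.45 × N²
N² = 33,967.6 / (3.8571 × 10⁻⁵) = 880,651,266
N ≈ √880,651,266 ≈ 29,675.8

29680 RPM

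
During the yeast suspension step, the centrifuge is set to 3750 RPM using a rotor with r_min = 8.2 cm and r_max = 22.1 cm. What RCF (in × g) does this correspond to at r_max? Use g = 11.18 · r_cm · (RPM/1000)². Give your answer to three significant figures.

Use r_max = 22.1 cm.
RCF = 11.18 × r × (N/1000)²
RCF = 11.18 × 22.1 × (3.75)² = 11.18 × 22.1 × 14.0625 ≈ 3,474.5 × g

3470 × g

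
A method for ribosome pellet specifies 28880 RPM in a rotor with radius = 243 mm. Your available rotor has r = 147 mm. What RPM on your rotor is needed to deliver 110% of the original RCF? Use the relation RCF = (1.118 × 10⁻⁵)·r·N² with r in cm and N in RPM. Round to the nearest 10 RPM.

Original rotor: r = 243 mm = 24.3 cm
RCF = 1.118 × 10⁻⁵ × r × N²
RCF_original = 1.118 × 10⁻⁵ × 24.3 × (28880)² = 1.118 × 10⁻⁵ × 24.3 × 834,054,400 ≈ 226,590.9 × g
Target RCF = 1.1 × 226,590.9 ≈ 249,250 × g
Your rotor: r = 147 mm = 14.7 cm
249,250 = 1.118 × 10⁻⁵ × 14.7 × N²
N² = 249,250 / (16.4346 × 10⁻⁵) = 1,516,617,380
N ≈ √1,516,617,380 ≈ 38,943.8

38940 RPM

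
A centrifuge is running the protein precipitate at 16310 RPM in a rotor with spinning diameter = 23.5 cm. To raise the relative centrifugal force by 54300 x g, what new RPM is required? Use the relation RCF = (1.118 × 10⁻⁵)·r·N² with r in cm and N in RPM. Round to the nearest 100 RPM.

r = 23.5 / 2 = 11.75 cm
Current RCF = 1.118 × 10⁻⁵ × 11.75 × (16310)² = 1.118 × 10⁻⁵ × 11.75 × 266,016,100 ≈ 34,945.2 × g
Target RCF = 34,945.2 + 54,300 = 89,245.2 × g
N² = 89,245.2 / (13.1365 × 10⁻⁵) = 679,368,173
N ≈ √679,368,173 ≈ 26,064.7

≈ 26100 RPM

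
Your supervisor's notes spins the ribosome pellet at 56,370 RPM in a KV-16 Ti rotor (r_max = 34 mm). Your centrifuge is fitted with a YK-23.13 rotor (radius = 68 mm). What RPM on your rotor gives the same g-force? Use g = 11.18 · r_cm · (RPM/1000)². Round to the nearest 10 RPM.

Original rotor: r = 34 mm = 3.4 cm
RCF_original = 11.18 × 3.4 × (56.37)² = 11.18 × 3.4 × 3,177.5769 ≈ 120,786.1 × g
Your rotor: r = 68 mm = 6.8 cm
120,786.1 = 11.18 × 6.8 × (N/1000)²
(N/1000)² = 120,786.1 / 76.024 = 1588.789
N = 1000 × √1588.789 ≈ 39,859.6

39860 RPM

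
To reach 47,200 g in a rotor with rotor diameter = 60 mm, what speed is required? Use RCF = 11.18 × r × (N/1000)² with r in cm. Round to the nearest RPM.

≈ 37514 RPM

r = 60 mm / 2 = 30 mm = 3 cm
RCF = 11.18 × r × (N/1000)²
47,200 = 11.18 × 3 × (N/1000)²
(N/1000)² = 47,200 / 33.54 = 1407.275
N = 1000 × √1407.275 ≈ 37,513.7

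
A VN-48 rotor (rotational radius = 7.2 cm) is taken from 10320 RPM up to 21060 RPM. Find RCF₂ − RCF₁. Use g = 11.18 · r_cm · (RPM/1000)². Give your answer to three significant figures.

RCF₁ = 11.18 × 7.2 × (10.32)² = 11.18 × 7.2 × 106.5024 ≈ 8,573 × g
RCF₂ = 11.18 × 7.2 × (21.06)² = 11.18 × 7.2 × 443.5236 ≈ 35,701.9 × g
Increase = 35,701.9 − 8,573 = 27,128.9

≈ 27100 ×g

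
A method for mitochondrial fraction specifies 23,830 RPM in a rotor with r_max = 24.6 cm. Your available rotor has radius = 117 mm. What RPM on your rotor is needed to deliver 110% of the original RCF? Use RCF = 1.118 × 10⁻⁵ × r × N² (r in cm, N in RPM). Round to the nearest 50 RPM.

≈ 36250 RPM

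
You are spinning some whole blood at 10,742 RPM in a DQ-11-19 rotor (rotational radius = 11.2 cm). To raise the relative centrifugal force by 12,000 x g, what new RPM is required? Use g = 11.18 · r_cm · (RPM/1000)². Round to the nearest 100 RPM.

Current RCF = 11.18 × 11.2 × (10.742)² = 11.18 × 11.2 × 115.390564 ≈ 14,448.7 × g
Target RCF = 14,448.7 + 12,000 = 26,448.7 × g
(N/1000)² = 26,448.7 / 125.216 = 211.2246
N = 1000 × √211.2246 ≈ 14,533.6

N₂ ≈ 14500 RPM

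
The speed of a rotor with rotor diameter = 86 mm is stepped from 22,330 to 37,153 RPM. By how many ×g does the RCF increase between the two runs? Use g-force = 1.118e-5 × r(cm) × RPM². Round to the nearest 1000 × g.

42000 ×g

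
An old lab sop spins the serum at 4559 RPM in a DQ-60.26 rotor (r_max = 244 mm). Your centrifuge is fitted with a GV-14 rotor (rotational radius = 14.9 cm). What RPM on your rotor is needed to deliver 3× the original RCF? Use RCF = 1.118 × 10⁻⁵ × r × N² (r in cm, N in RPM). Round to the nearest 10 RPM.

10100 RPM

Original rotor: r = 244 mm = 24.4 cm
RCF_original = 1.118 × 10⁻⁵ × 24.4 × (4559)² = 1.118 × 10⁻⁵ × 24.4 × 20,784,481 ≈ 5,669.8 × g
Target RCF = 3 × 5,669.8 ≈ 17,009.4 × g
17,009.4 = 1.118 × 10⁻⁵ × 14.9 × N²
N² = 17,009.4 / (16.6582 × 10⁻⁵) = 102,108,271
N ≈ √102,108,271 ≈ 10,104.9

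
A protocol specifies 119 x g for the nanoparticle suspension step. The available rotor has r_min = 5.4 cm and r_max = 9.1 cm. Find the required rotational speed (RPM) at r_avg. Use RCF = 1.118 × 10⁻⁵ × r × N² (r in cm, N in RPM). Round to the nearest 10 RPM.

r_avg = (5.4 + 9.1) / 2 = 7.25 cm
119 = 1.118 × 10⁻⁵ × 7.25 × N²
N² = 119 / (8.1055 × 10⁻⁵) = 1,468,139
N ≈ √1,468,139 ≈ 1,211.7

1210 RPM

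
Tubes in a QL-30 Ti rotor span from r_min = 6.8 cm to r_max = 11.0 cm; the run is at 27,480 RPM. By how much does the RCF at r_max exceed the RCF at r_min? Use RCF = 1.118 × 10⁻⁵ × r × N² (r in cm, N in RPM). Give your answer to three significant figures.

≈ 35500 ×g

RCF_max = 1.118 × 10⁻⁵ × 11 × (27480)² = 1.118 × 10⁻⁵ × 11 × 755,150,400 ≈ 92,868.4 × g
RCF_min = 1.118 × 10⁻⁵ × 6.8 × (27480)² = 1.118 × 10⁻⁵ × 6.8 × 755,150,400 ≈ 57,409.6 × g
ΔRCF = 92,868.4 − 57,409.6 = 35,458.8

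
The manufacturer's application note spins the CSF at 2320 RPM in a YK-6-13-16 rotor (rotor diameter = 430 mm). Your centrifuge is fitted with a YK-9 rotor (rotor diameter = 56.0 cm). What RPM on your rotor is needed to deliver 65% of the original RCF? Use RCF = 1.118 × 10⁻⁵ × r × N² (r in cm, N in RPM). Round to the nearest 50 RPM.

1650 RPM

Original rotor: r = 430 mm / 2 = 215 mm = 21.5 cm
RCF_original = 1.118 × 10⁻⁵ × 21.5 × (2320)² = 1.118 × 10⁻⁵ × 21.5 × 5,382,400 ≈ 1,293.8 × g
Target RCF = 0.65 × 1,293.8 ≈ 841 × g
Your rotor: r = 56.0 / 2 = 28 cm
841 = 1.118 × 10⁻⁵ × 28 × N²
N² = 841 / (31.304 × 10⁻⁵) = 2,686,558
N ≈ √2,686,558 ≈ 1,639.1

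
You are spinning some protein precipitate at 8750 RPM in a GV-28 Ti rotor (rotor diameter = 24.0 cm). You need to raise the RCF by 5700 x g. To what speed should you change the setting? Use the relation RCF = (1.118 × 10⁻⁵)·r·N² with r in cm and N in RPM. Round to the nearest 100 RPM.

r = 24.0 / 2 = 12 cm
Current RCF = 1.118 × 10⁻⁵ × 12 × (8750)² = 1.118 × 10⁻⁵ × 12 × 76,562,500 ≈ 10,271.6 × g
Target RCF = 10,271.6 + 5,700 = 15,971.6 × g
N² = 15,971.6 / (13.416 × 10⁻⁵) = 119,048,897
N ≈ √119,048,897 ≈ 10,911.0

10900 RPM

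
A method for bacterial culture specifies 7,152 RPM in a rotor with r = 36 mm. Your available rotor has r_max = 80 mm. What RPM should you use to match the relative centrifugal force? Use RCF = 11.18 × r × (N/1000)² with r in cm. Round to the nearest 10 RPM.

Original rotor: r = 36 mm = 3.6 cm
RCF = 11.18 × r × (N/1000)²
RCF_original = 11.18 × 3.6 × (7.152)² = 11.18 × 3.6 × 51.151104 ≈ 2,058.7 × g
Your rotor: r = 80 mm = 8.0 cm
2,058.7 = 11.18 × 8 × (N/1000)²
(N/1000)² = 2,058.7 / 89.44 = 23.01767
N = 1000 × √23.01767 ≈ 4,797.7

4800 RPM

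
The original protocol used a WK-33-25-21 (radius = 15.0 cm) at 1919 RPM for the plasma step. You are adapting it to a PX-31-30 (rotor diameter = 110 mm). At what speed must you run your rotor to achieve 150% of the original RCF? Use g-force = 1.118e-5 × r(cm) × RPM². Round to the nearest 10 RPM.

≈ 3880 RPM

RCF = 1.118 × 10⁻⁵ × r × N²
RCF_original = 1.118 × 10⁻⁵ × 15 × (1919)² = 1.118 × 10⁻⁵ × 15 × 3,682,561 ≈ 617.6 × g
Target RCF = 1.5 × 617.6 ≈ 926.4 × g
Your rotor: r = 110 mm / 2 = 55 mm = 5.5 cm
926.4 = 1.118 × 10⁻⁵ × 5.5 × N²
N² = 926.4 / (6.149 × 10⁻⁵) = 15,065,864
N ≈ √15,065,864 ≈ 3,881.5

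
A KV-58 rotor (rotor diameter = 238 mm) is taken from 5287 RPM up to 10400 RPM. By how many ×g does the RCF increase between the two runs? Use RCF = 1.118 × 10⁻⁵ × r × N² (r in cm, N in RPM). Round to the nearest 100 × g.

10700 ×g

r = 238 mm / 2 = 119 mm = 11.9 cm
RCF₁ = 1.118 × 10⁻⁵ × 11.9 × (5287)² = 1.118 × 10⁻⁵ × 11.9 × 27,952,369 ≈ 3,718.8 × g
RCF₂ = 1.118 × 10⁻⁵ × 11.9 × (10400)² = 1.118 × 10⁻⁵ × 11.9 × 108,160,000 ≈ 14,389.8 × g
Increase = 14,389.8 − 3,718.8 = 10,671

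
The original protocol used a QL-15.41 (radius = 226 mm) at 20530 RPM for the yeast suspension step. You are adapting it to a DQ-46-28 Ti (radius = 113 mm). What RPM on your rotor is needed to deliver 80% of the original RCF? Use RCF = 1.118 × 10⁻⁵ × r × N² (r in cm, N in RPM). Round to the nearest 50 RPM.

Original rotor: r = 226 mm = 22.6 cm
RCF = 1.118 × 10⁻⁵ × r × N²
RCF_original = 1.118 × 10⁻⁵ × 22.6 × (20530)² = 1.118 × 10⁻⁵ × 22.6 × 421,480,900 ≈ 106,494.7 × g
Target RCF = 0.8 × 106,494.7 ≈ 85,195.8 × g
Your rotor: r = 113 mm = 11.3 cm
85,195.8 = 1.118 × 10⁻⁵ × 11.3 × N²
N² = 85,195.8 / (12.6334 × 10⁻⁵) = 674,369,528
N ≈ √674,369,528 ≈ 25,968.6

25950 RPM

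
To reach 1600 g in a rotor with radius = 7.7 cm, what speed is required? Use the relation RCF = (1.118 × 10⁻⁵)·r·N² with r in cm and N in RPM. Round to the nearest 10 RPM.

1,600 = 1.118 × 10⁻⁵ × 7.7 × N²
N² = 1,600 / (8.6086 × 10⁻⁵) = 18,586,065
N ≈ √18,586,065 ≈ 4,311.2

N ≈ 4310 RPM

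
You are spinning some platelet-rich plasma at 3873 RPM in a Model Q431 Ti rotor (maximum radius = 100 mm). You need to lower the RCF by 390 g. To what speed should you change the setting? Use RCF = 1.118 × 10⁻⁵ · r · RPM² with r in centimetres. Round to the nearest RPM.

N₂ ≈ 3393 RPM

r = 100 mm = 10.0 cm
Current RCF = 1.118 × 10⁻⁵ × 10 × (3873)² = 1.118 × 10⁻⁵ × 10 × 15,000,129 ≈ 1,677 × g
Target RCF = 1,677 − 390 = 1,287 × g
N² = 1,287 / (11.18 × 10⁻⁵) = 11,511,628
N ≈ √11,511,628 ≈ 3,392.9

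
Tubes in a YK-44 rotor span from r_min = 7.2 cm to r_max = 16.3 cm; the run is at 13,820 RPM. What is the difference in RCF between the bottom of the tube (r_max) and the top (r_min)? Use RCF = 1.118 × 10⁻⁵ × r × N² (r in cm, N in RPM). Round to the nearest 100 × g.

ΔRCF = 1.118 × 10⁻⁵ × (r_max − r_min) × N² = 1.118 × 10⁻⁵ × 9.1 × 190,992,400 ≈ 19,431.2

ΔRCF ≈ 19400 x g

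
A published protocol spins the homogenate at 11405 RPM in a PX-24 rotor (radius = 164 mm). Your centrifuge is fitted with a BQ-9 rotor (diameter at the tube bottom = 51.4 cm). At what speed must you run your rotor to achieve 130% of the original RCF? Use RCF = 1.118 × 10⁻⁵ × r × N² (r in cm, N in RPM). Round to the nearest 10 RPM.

Original rotor: r = 164 mm = 16.4 cm
RCF_original = 1.118 × 10⁻⁵ × 16.4 × (11405)² = 1.118 × 10⁻⁵ × 16.4 × 130,074,025 ≈ 23,849.3 × g
Target RCF = 1.3 × 23,849.3 ≈ 31,004.1 × g
Your rotor: r = 51.4 / 2 = 25.7 cm
31,004.1 = 1.118 × 10⁻⁵ × 25.7 × N²
N² = 31,004.1 / (28.7326 × 10⁻⁵) = 107,905,654
N ≈ √107,905,654 ≈ 10,387.8

10390 RPM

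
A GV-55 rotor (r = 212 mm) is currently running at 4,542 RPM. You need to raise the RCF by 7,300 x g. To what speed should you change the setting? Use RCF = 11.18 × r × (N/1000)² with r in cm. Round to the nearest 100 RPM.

≈ 7200 RPM

r = 212 mm = 21.2 cm
Current RCF = 11.18 × 21.2 × (4.542)² = 11.18 × 21.2 × 20.629764 ≈ 4,889.6 × g
Target RCF = 4,889.6 + 7,300 = 12,189.6 × g
(N/1000)² = 12,189.6 / 237.016 = 51.42944
N = 1000 × √51.42944 ≈ 7,171.4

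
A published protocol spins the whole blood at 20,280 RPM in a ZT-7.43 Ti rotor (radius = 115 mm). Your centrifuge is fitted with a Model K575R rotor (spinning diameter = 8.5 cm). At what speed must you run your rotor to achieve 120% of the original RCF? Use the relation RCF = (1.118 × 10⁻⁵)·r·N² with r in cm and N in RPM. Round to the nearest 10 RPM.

36540 RPM

Original rotor: r = 115 mm = 11.5 cm
RCF_original = 1.118 × 10⁻⁵ × 11.5 × (20280)² = 1.118 × 10⁻⁵ × 11.5 × 411,278,400 ≈ 52,878.1 × g
Target RCF = 1.2 × 52,878.1 ≈ 63,453.7 × g
Your rotor: r = 8.5 / 2 = 4.25 cm
63,453.7 = 1.118 × 10⁻⁵ × 4.25 × N²
N² = 63,453.7 / (4.7515 × 10⁻⁵) = 1,335,445,649
N ≈ √1,335,445,649 ≈ 36,543.7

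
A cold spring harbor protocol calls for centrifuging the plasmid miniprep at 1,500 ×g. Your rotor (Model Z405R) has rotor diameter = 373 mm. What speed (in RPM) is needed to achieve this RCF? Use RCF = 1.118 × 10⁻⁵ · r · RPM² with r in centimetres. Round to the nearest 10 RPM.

≈ 2680 RPM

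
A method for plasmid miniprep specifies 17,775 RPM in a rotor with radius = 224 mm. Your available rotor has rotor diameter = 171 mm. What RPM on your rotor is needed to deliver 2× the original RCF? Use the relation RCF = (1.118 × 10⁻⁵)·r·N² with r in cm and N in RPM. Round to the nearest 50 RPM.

Original rotor: r = 224 mm = 22.4 cm
RCF_original = 1.118 × 10⁻⁵ × 22.4 × (17775)² = 1.118 × 10⁻⁵ × 22.4 × 315,950,625 ≈ 79,124.1 × g
Target RCF = 2 × 79,124.1 ≈ 158,248.2 × g
Your rotor: r = 171 mm / 2 = 85.5 mm = 8.55 cm
158,248.2 = 1.118 × 10⁻⁵ × 8.55 × N²
N² = 158,248.2 / (9.5589 × 10⁻⁵) = 1,655,506,387
N ≈ √1,655,506,387 ≈ 40,687.9

≈ 40700 RPM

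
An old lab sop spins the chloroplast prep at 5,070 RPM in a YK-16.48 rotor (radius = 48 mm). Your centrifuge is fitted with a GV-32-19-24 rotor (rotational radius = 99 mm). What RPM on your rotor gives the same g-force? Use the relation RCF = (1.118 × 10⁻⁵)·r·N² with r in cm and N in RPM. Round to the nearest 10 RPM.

Original rotor: r = 48 mm = 4.8 cm
RCF = 1.118 × 10⁻⁵ × r × N²
RCF_original = 1.118 × 10⁻⁵ × 4.8 × (5070)² = 1.118 × 10⁻⁵ × 4.8 × 25,704,900 ≈ 1,379.4 × g
Your rotor: r = 99 mm = 9.9 cm
1,379.4 = 1.118 × 10⁻⁵ × 9.9 × N²
N² = 1,379.4 / (11.0682 × 10⁻⁵) = 12,462,731
N ≈ √12,462,731 ≈ 3,530.3

≈ 3530 RPM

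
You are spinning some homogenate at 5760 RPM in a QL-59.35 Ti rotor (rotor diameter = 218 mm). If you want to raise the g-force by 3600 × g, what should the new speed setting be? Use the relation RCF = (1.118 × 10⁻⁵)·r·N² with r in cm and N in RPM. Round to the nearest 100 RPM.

r = 218 mm / 2 = 109 mm = 10.9 cm
Current RCF = 1.118 × 10⁻⁵ × 10.9 × (5760)² = 1.118 × 10⁻⁵ × 10.9 × 33,177,600 ≈ 4,043.1 × g
Target RCF = 4,043.1 + 3,600 = 7,643.1 × g
N² = 7,643.1 / (12.1862 × 10⁻⁵) = 62,719,305
N ≈ √62,719,305 ≈ 7,919.6

≈ 7900 RPM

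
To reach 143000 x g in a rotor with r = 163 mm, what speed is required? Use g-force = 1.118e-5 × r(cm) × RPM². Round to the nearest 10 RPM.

28010 RPM

r = 163 mm = 16.3 cm
RCF = 1.118 × 10⁻⁵ × r × N²
143,000 = 1.118 × 10⁻⁵ × 16.3 × N²
N² = 143,000 / (18.2234 × 10⁻⁵) = 784,705,379
N ≈ √784,705,379 ≈ 28,012.6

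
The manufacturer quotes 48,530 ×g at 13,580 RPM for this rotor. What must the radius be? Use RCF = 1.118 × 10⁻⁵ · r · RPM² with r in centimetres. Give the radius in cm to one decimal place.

48530 = 1.118 × 10⁻⁵ × r × (13580)²
r = 48530 / (1.118 × 10⁻⁵ × 184,416,400) = 48530 / 2061.775 ≈ 23.538 cm

≈ 23.5 cm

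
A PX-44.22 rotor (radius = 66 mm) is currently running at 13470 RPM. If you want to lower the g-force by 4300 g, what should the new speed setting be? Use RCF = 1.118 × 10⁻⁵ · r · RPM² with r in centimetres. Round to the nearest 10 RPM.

N₂ ≈ 11100 RPM

r = 66 mm = 6.6 cm
Current RCF = 1.118 × 10⁻⁵ × 6.6 × (13470)² = 1.118 × 10⁻⁵ × 6.6 × 181,440,900 ≈ 13,388.2 × g
Target RCF = 13,388.2 − 4,300 = 9,088.2 × g
N² = 9,088.2 / (7.3788 × 10⁻⁵) = 123,166,369
N ≈ √123,166,369 ≈ 11,098.0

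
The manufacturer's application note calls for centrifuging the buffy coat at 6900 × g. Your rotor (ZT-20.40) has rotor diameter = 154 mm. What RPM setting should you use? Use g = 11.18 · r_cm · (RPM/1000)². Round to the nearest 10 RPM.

r = 154 mm / 2 = 77 mm = 7.7 cm
RCF = 11.18 × r × (N/1000)²
6,900 = 11.18 × 7.7 × (N/1000)²
(N/1000)² = 6,900 / 86.086 = 80.15241
N = 1000 × √80.15241 ≈ 8,952.8

N ≈ 8950 RPM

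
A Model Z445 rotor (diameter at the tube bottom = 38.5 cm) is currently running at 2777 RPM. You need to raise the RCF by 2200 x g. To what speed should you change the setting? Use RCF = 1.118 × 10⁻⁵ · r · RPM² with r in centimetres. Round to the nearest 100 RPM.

r = 38.5 / 2 = 19.25 cm
Current RCF = 1.118 × 10⁻⁵ × 19.25 × (2777)² = 1.118 × 10⁻⁵ × 19.25 × 7,711,729 ≈ 1,659.7 × g
Target RCF = 1,659.7 + 2,200 = 3,859.7 × g
N² = 3,859.7 / (21.5215 × 10⁻⁵) = 17,934,159
N ≈ √17,934,159 ≈ 4,234.9

4200 RPM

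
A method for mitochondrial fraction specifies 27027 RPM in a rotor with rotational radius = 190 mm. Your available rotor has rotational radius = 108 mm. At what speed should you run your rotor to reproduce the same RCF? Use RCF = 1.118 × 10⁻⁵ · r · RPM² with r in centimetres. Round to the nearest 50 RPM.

≈ 35850 RPM

Original rotor: r = 190 mm = 19.0 cm
RCF = 1.118 × 10⁻⁵ × r × N²
RCF_original = 1.118 × 10⁻⁵ × 19 × (27027)² = 1.118 × 10⁻⁵ × 19 × 730,458,729 ≈ 155,164 × g
Your rotor: r = 108 mm = 10.8 cm
155,164 = 1.118 × 10⁻⁵ × 10.8 × N²
N² = 155,164 / (12.0744 × 10⁻⁵) = 1,285,065,925
N ≈ √1,285,065,925 ≈ 35,847.8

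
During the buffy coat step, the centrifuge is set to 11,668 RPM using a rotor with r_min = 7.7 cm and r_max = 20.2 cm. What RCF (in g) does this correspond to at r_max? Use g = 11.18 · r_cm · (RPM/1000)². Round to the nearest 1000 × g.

≈ 31000 g

Use r_max = 20.2 cm.
RCF = 11.18 × 20.2 × (11.668)² = 11.18 × 20.2 × 136.142224 ≈ 30,745.8 × g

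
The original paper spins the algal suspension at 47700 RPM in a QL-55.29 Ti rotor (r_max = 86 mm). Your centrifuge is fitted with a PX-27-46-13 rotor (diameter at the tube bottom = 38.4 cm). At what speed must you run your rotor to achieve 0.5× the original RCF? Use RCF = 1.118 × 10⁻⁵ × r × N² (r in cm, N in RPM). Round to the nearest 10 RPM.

22570 RPM

Original rotor: r = 86 mm = 8.6 cm
RCF = 1.118 × 10⁻⁵ × r × N²
RCF_original = 1.118 × 10⁻⁵ × 8.6 × (47700)² = 1.118 × 10⁻⁵ × 8.6 × 2,275,290,000 ≈ 218,764.6 × g
Target RCF = 0.5 × 218,764.6 ≈ 109,382.3 × g
Your rotor: r = 38.4 / 2 = 19.2 cm
109,382.3 = 1.118 × 10⁻⁵ × 19.2 × N²
N² = 109,382.3 / (21.4656 × 10⁻⁵) = 509,570,196
N ≈ √509,570,196 ≈ 22,573.7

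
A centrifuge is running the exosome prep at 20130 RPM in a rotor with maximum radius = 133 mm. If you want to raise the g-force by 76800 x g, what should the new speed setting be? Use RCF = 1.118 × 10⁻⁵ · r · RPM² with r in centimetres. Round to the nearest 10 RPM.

≈ 30360 RPM

r = 133 mm = 13.3 cm
Current RCF = 1.118 × 10⁻⁵ × 13.3 × (20130)² = 1.118 × 10⁻⁵ × 13.3 × 405,216,900 ≈ 60,253.3 × g
Target RCF = 60,253.3 + 76,800 = 137,053.3 × g
N² = 137,053.3 / (14.8694 × 10⁻⁵) = 921,713,721
N ≈ √921,713,721 ≈ 30,359.7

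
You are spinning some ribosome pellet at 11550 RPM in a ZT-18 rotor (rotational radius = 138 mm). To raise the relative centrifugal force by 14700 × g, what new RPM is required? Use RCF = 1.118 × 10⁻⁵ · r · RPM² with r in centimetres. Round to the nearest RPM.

r = 138 mm = 13.8 cm
Current RCF = 1.118 × 10⁻⁵ × 13.8 × (11550)² = 1.118 × 10⁻⁵ × 13.8 × 133,402,500 ≈ 20,581.9 × g
Target RCF = 20,581.9 + 14,700 = 35,281.9 × g
N² = 35,281.9 / (15.4284 × 10⁻⁵) = 228,681,522
N ≈ √228,681,522 ≈ 15,122.2

≈ 15122 RPM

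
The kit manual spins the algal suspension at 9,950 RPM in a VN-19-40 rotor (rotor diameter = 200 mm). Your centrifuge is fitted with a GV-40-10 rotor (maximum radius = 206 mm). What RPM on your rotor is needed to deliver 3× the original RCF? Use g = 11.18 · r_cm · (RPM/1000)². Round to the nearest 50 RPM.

Original rotor: r = 200 mm / 2 = 100 mm = 10 cm
RCF = 11.18 × r × (N/1000)²
RCF_original = 11.18 × 10 × (9.95)² = 11.18 × 10 × 99.0025 ≈ 11,068.5 × g
Target RCF = 3 × 11,068.5 ≈ 33,205.5 × g
Your rotor: r = 206 mm = 20.6 cm
33,205.5 = 11.18 × 20.6 × (N/1000)²
(N/1000)² = 33,205.5 / 230.308 = 144.1787
N = 1000 × √144.1787 ≈ 12,007.4

≈ 12000 RPM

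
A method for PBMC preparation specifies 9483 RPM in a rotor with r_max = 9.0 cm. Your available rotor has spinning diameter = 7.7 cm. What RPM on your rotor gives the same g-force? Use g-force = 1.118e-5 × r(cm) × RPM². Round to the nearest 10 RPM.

14500 RPM

RCF_original = 1.118 × 10⁻⁵ × 9 × (9483)² = 1.118 × 10⁻⁵ × 9 × 89,927,289 ≈ 9,048.5 × g
Your rotor: r = 7.7 / 2 = 3.85 cm
9,048.5 = 1.118 × 10⁻⁵ × 3.85 × N²
N² = 9,048.5 / (4.3043 × 10⁻⁵) = 210,220,013
N ≈ √210,220,013 ≈ 14,499.0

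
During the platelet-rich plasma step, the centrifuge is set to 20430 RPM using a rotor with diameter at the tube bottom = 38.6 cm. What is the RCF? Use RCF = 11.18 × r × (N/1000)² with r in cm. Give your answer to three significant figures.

≈ 90100 ×g

r = 38.6 / 2 = 19.3 cm
RCF = 11.18 × 19.3 × (20.43)² = 11.18 × 19.3 × 417.3849 ≈ 90,060.8 × g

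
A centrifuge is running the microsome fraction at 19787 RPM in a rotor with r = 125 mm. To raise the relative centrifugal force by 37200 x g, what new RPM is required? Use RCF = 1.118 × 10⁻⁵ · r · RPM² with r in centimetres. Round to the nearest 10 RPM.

r = 125 mm = 12.5 cm
Current RCF = 1.118 × 10⁻⁵ × 12.5 × (19787)² = 1.118 × 10⁻⁵ × 12.5 × 391,525,369 ≈ 54,715.7 × g
Target RCF = 54,715.7 + 37,200 = 91,915.7 × g
N² = 91,915.7 / (13.975 × 10⁻⁵) = 657,715,206
N ≈ √657,715,206 ≈ 25,646.0

N₂ ≈ 25650 RPM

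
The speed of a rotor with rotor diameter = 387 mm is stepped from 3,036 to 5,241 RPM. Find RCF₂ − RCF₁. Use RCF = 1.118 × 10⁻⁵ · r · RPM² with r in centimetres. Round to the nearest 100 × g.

3900 ×g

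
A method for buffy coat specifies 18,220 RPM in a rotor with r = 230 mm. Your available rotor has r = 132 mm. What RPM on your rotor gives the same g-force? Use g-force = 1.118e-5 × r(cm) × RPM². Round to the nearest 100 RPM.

Original rotor: r = 230 mm = 23.0 cm
RCF_original = 1.118 × 10⁻⁵ × 23 × (18220)² = 1.118 × 10⁻⁵ × 23 × 331,968,400 ≈ 85,362.4 × g
Your rotor: r = 132 mm = 13.2 cm
85,362.4 = 1.118 × 10⁻⁵ × 13.2 × N²
N² = 85,362.4 / (14.7576 × 10⁻⁵) = 578,430,097
N ≈ √578,430,097 ≈ 24,050.6

≈ 24100 RPM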